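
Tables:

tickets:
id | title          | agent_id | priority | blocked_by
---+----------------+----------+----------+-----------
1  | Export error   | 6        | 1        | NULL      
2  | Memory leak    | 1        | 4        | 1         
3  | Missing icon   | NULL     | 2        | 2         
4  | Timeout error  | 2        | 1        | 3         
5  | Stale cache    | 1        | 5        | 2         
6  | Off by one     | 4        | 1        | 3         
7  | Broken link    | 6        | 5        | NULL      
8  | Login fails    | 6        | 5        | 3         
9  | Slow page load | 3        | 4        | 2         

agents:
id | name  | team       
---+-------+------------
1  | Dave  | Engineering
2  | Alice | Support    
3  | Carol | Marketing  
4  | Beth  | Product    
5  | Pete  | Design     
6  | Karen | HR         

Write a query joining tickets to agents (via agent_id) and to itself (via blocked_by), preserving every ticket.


Two LEFT JOINs from the same base table tickets: one to agents via agent_id, one to tickets itself via blocked_by. Both are LEFT so every ticket is preserved.
Match against agents:
  - ticket 1 (Export error): agent_id=6 -> matches Karen
  - ticket 2 (Memory leak): agent_id=1 -> matches Dave
  - ticket 3 (Missing icon): agent_id=NULL, no match -> kept with NULL
  - ticket 4 (Timeout error): agent_id=2 -> matches Alice
  - ticket 5 (Stale cache): agent_id=1 -> matches Dave
  - ticket 6 (Off by one): agent_id=4 -> matches Beth
  - ticket 7 (Broken link): agent_id=6 -> matches Karen
  - ticket 8 (Login fails): agent_id=6 -> matches Karen
  - ticket 9 (Slow page load): agent_id=3 -> matches Carol
Match against tickets (self):
  - ticket 1 (Export error): blocked_by=NULL -> NULL
  - ticket 2 (Memory leak): blocked_by=1 -> Export error
  - ticket 3 (Missing icon): blocked_by=2 -> Memory leak
  - ticket 4 (Timeout error): blocked_by=3 -> Missing icon
  - ticket 5 (Stale cache): blocked_by=2 -> Memory leak
  - ticket 6 (Off by one): blocked_by=3 -> Missing icon
  - ticket 7 (Broken link): blocked_by=NULL -> NULL
  - ticket 8 (Login fails): blocked_by=3 -> Missing icon
  - ticket 9 (Slow page load): blocked_by=2 -> Memory leak

SQL:
SELECT a.title, b.name AS agent, c.title AS blocked_by
FROM tickets a
LEFT JOIN agents b ON a.agent_id = b.id
LEFT JOIN tickets c ON a.blocked_by = c.id

Result:
title          | agent | blocked_by  
---------------+-------+-------------
Export error   | Karen | NULL        
Memory leak    | Dave  | Export error
Missing icon   | NULL  | Memory leak 
Timeout error  | Alice | Missing icon
Stale cache    | Dave  | Memory leak 
Off by one     | Beth  | Missing icon
Broken link    | Karen | NULL        
Login fails    | Karen | Missing icon
Slow page load | Carol | Memory leak 


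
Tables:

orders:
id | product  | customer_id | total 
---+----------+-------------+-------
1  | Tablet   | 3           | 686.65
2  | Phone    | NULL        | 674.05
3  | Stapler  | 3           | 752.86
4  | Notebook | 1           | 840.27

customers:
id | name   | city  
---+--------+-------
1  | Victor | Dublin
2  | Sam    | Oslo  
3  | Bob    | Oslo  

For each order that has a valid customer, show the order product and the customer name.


INNER JOIN keeps only orders rows whose customer_id matches an id in customers. Walk through each order:
  - order 1 (Tablet): customer_id=3 -> matches Bob
  - order 2 (Phone): customer_id=NULL, no match -> dropped
  - order 3 (Stapler): customer_id=3 -> matches Bob
  - order 4 (Notebook): customer_id=1 -> matches Victor
So 1 of 4 rows is dropped.

SQL:
SELECT a.product, b.name AS customer
FROM orders a
INNER JOIN customers b ON a.customer_id = b.id

Result:
product  | customer
---------+---------
Tablet   | Bob     
Stapler  | Bob     
Notebook | Victor  


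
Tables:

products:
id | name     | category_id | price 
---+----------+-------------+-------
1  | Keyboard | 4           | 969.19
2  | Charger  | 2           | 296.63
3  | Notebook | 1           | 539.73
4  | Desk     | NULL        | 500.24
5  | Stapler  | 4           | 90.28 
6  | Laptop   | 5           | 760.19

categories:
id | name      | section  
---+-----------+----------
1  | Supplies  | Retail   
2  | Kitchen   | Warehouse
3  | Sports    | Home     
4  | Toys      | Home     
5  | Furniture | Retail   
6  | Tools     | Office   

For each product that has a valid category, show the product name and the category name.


INNER JOIN keeps only products rows whose category_id matches an id in categories. Walk through each product:
  - product 1 (Keyboard): category_id=4 -> matches Toys
  - product 2 (Charger): category_id=2 -> matches Kitchen
  - product 3 (Notebook): category_id=1 -> matches Supplies
  - product 4 (Desk): category_id=NULL, no match -> dropped
  - product 5 (Stapler): category_id=4 -> matches Toys
  - product 6 (Laptop): category_id=5 -> matches Furniture
So 1 of 6 rows is dropped.

SQL:
SELECT a.name, b.name AS category
FROM products a
INNER JOIN categories b ON a.category_id = b.id

Result:
name     | category 
---------+----------
Keyboard | Toys     
Charger  | Kitchen  
Notebook | Supplies 
Stapler  | Toys     
Laptop   | Furniture


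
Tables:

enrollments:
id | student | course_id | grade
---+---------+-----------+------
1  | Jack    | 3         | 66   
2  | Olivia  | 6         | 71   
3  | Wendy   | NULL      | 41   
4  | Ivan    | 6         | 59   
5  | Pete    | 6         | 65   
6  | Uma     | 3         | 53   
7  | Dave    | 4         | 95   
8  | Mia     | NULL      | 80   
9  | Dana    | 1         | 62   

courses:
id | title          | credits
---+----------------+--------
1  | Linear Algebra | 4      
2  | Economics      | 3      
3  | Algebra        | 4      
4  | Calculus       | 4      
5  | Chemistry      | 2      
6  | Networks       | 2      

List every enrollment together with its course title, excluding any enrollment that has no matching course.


INNER JOIN keeps only enrollments rows whose course_id matches an id in courses. Walk through each enrollment:
  - enrollment 1 (Jack): course_id=3 -> matches Algebra
  - enrollment 2 (Olivia): course_id=6 -> matches Networks
  - enrollment 3 (Wendy): course_id=NULL, no match -> dropped
  - enrollment 4 (Ivan): course_id=6 -> matches Networks
  - enrollment 5 (Pete): course_id=6 -> matches Networks
  - enrollment 6 (Uma): course_id=3 -> matches Algebra
  - enrollment 7 (Dave): course_id=4 -> matches Calculus
  - enrollment 8 (Mia): course_id=NULL, no match -> dropped
  - enrollment 9 (Dana): course_id=1 -> matches Linear Algebra
So 2 of 9 rows are dropped.

SQL:
SELECT a.student, b.title AS course
FROM enrollments a
INNER JOIN courses b ON a.course_id = b.id

Result:
student | course        
--------+---------------
Jack    | Algebra       
Olivia  | Networks      
Ivan    | Networks      
Pete    | Networks      
Uma     | Algebra       
Dave    | Calculus      
Dana    | Linear Algebra


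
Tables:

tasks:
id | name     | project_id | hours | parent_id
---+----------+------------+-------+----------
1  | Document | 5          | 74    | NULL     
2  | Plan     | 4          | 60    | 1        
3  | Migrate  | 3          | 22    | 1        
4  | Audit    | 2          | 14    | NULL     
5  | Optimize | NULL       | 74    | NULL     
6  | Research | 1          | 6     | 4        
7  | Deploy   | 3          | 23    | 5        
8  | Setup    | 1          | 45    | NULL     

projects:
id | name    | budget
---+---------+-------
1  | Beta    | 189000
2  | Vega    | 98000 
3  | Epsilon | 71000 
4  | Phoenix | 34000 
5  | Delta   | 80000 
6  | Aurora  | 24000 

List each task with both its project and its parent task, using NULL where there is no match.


Two LEFT JOINs from the same base table tasks: one to projects via project_id, one to tasks itself via parent_id. Both are LEFT so every task is preserved.
Match against projects:
  - task 1 (Document): project_id=5 -> matches Delta
  - task 2 (Plan): project_id=4 -> matches Phoenix
  - task 3 (Migrate): project_id=3 -> matches Epsilon
  - task 4 (Audit): project_id=2 -> matches Vega
  - task 5 (Optimize): project_id=NULL, no match -> kept with NULL
  - task 6 (Research): project_id=1 -> matches Beta
  - task 7 (Deploy): project_id=3 -> matches Epsilon
  - task 8 (Setup): project_id=1 -> matches Beta
Match against tasks (self):
  - task 1 (Document): parent_id=NULL -> NULL
  - task 2 (Plan): parent_id=1 -> Document
  - task 3 (Migrate): parent_id=1 -> Document
  - task 4 (Audit): parent_id=NULL -> NULL
  - task 5 (Optimize): parent_id=NULL -> NULL
  - task 6 (Research): parent_id=4 -> Audit
  - task 7 (Deploy): parent_id=5 -> Optimize
  - task 8 (Setup): parent_id=NULL -> NULL

SQL:
SELECT a.name, b.name AS project, c.name AS parent
FROM tasks a
LEFT JOIN projects b ON a.project_id = b.id
LEFT JOIN tasks c ON a.parent_id = c.id

Result:
name     | project | parent  
---------+---------+---------
Document | Delta   | NULL    
Plan     | Phoenix | Document
Migrate  | Epsilon | Document
Audit    | Vega    | NULL    
Optimize | NULL    | NULL    
Research | Beta    | Audit   
Deploy   | Epsilon | Optimize
Setup    | Beta    | NULL    


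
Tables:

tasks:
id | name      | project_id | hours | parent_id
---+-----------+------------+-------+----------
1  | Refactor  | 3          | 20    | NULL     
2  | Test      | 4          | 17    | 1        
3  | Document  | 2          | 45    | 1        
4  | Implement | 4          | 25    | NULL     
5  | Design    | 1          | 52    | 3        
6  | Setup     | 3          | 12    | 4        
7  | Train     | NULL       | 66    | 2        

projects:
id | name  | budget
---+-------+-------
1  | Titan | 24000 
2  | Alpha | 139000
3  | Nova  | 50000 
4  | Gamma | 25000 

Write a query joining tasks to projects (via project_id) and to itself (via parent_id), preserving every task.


Two LEFT JOINs from the same base table tasks: one to projects via project_id, one to tasks itself via parent_id. Both are LEFT so every task is preserved.
Match against projects:
  - task 1 (Refactor): project_id=3 -> matches Nova
  - task 2 (Test): project_id=4 -> matches Gamma
  - task 3 (Document): project_id=2 -> matches Alpha
  - task 4 (Implement): project_id=4 -> matches Gamma
  - task 5 (Design): project_id=1 -> matches Titan
  - task 6 (Setup): project_id=3 -> matches Nova
  - task 7 (Train): project_id=NULL, no match -> kept with NULL
Match against tasks (self):
  - task 1 (Refactor): parent_id=NULL -> NULL
  - task 2 (Test): parent_id=1 -> Refactor
  - task 3 (Document): parent_id=1 -> Refactor
  - task 4 (Implement): parent_id=NULL -> NULL
  - task 5 (Design): parent_id=3 -> Document
  - task 6 (Setup): parent_id=4 -> Implement
  - task 7 (Train): parent_id=2 -> Test

SQL:
SELECT a.name, b.name AS project, c.name AS parent
FROM tasks a
LEFT JOIN projects b ON a.project_id = b.id
LEFT JOIN tasks c ON a.parent_id = c.id

Result:
name      | project | parent   
----------+---------+----------
Refactor  | Nova    | NULL     
Test      | Gamma   | Refactor 
Document  | Alpha   | Refactor 
Implement | Gamma   | NULL     
Design    | Titan   | Document 
Setup     | Nova    | Implement
Train     | NULL    | Test     


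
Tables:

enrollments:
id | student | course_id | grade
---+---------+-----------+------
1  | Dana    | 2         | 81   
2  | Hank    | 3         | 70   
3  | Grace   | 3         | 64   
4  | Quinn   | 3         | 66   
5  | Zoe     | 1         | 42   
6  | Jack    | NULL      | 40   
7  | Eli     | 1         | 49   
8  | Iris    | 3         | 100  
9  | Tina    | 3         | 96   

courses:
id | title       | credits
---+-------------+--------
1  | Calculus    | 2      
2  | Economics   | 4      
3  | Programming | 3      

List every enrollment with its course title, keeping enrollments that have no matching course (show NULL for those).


LEFT JOIN keeps every row from enrollments (the left table); where course_id has no match in courses, the course columns become NULL. Walk through each enrollment:
  - enrollment 1 (Dana): course_id=2 -> matches Economics
  - enrollment 2 (Hank): course_id=3 -> matches Programming
  - enrollment 3 (Grace): course_id=3 -> matches Programming
  - enrollment 4 (Quinn): course_id=3 -> matches Programming
  - enrollment 5 (Zoe): course_id=1 -> matches Calculus
  - enrollment 6 (Jack): course_id=NULL, no match -> kept with NULL
  - enrollment 7 (Eli): course_id=1 -> matches Calculus
  - enrollment 8 (Iris): course_id=3 -> matches Programming
  - enrollment 9 (Tina): course_id=3 -> matches Programming
All 9 rows appear; 1 has NULL course.

SQL:
SELECT a.student, b.title AS course
FROM enrollments a
LEFT JOIN courses b ON a.course_id = b.id

Result:
student | course     
--------+------------
Dana    | Economics  
Hank    | Programming
Grace   | Programming
Quinn   | Programming
Zoe     | Calculus   
Jack    | NULL       
Eli     | Calculus   
Iris    | Programming
Tina    | Programming


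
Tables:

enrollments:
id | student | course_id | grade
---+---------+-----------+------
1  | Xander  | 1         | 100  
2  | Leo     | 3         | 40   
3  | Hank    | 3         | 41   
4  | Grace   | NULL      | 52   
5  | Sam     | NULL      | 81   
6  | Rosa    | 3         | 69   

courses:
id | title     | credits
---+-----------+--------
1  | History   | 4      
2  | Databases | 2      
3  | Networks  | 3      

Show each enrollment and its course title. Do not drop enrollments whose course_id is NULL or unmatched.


LEFT JOIN keeps every row from enrollments (the left table); where course_id has no match in courses, the course columns become NULL. Walk through each enrollment:
  - enrollment 1 (Xander): course_id=1 -> matches History
  - enrollment 2 (Leo): course_id=3 -> matches Networks
  - enrollment 3 (Hank): course_id=3 -> matches Networks
  - enrollment 4 (Grace): course_id=NULL, no match -> kept with NULL
  - enrollment 5 (Sam): course_id=NULL, no match -> kept with NULL
  - enrollment 6 (Rosa): course_id=3 -> matches Networks
All 6 rows appear; 2 have NULL course.

SQL:
SELECT a.student, b.title AS course
FROM enrollments a
LEFT JOIN courses b ON a.course_id = b.id

Result:
student | course  
--------+---------
Xander  | History 
Leo     | Networks
Hank    | Networks
Grace   | NULL    
Sam     | NULL    
Rosa    | Networks


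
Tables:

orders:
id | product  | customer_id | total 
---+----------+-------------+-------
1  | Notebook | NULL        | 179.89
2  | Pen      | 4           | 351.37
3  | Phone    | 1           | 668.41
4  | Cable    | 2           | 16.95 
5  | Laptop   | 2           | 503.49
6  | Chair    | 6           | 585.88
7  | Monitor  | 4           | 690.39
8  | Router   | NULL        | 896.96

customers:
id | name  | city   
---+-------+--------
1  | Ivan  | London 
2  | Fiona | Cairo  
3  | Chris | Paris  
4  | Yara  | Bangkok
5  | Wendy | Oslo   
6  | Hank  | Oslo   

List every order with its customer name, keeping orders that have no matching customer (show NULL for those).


LEFT JOIN keeps every row from orders (the left table); where customer_id has no match in customers, the customer columns become NULL. Walk through each order:
  - order 1 (Notebook): customer_id=NULL, no match -> kept with NULL
  - order 2 (Pen): customer_id=4 -> matches Yara
  - order 3 (Phone): customer_id=1 -> matches Ivan
  - order 4 (Cable): customer_id=2 -> matches Fiona
  - order 5 (Laptop): customer_id=2 -> matches Fiona
  - order 6 (Chair): customer_id=6 -> matches Hank
  - order 7 (Monitor): customer_id=4 -> matches Yara
  - order 8 (Router): customer_id=NULL, no match -> kept with NULL
All 8 rows appear; 2 have NULL customer.

SQL:
SELECT a.product, b.name AS customer
FROM orders a
LEFT JOIN customers b ON a.customer_id = b.id

Result:
product  | customer
---------+---------
Notebook | NULL    
Pen      | Yara    
Phone    | Ivan    
Cable    | Fiona   
Laptop   | Fiona   
Chair    | Hank    
Monitor  | Yara    
Router   | NULL    


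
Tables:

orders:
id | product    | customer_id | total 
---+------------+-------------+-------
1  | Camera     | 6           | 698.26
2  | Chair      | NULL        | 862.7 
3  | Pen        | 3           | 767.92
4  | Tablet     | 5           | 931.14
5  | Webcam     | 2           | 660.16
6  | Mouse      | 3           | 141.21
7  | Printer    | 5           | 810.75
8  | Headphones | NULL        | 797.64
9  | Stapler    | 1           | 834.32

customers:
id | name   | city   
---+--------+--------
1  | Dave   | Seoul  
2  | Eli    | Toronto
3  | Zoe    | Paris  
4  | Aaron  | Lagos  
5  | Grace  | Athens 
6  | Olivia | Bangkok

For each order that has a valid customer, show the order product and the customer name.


INNER JOIN keeps only orders rows whose customer_id matches an id in customers. Walk through each order:
  - order 1 (Camera): customer_id=6 -> matches Olivia
  - order 2 (Chair): customer_id=NULL, no match -> dropped
  - order 3 (Pen): customer_id=3 -> matches Zoe
  - order 4 (Tablet): customer_id=5 -> matches Grace
  - order 5 (Webcam): customer_id=2 -> matches Eli
  - order 6 (Mouse): customer_id=3 -> matches Zoe
  - order 7 (Printer): customer_id=5 -> matches Grace
  - order 8 (Headphones): customer_id=NULL, no match -> dropped
  - order 9 (Stapler): customer_id=1 -> matches Dave
So 2 of 9 rows are dropped.

SQL:
SELECT a.product, b.name AS customer
FROM orders a
INNER JOIN customers b ON a.customer_id = b.id

Result:
product | customer
--------+---------
Camera  | Olivia  
Pen     | Zoe     
Tablet  | Grace   
Webcam  | Eli     
Mouse   | Zoe     
Printer | Grace   
Stapler | Dave    


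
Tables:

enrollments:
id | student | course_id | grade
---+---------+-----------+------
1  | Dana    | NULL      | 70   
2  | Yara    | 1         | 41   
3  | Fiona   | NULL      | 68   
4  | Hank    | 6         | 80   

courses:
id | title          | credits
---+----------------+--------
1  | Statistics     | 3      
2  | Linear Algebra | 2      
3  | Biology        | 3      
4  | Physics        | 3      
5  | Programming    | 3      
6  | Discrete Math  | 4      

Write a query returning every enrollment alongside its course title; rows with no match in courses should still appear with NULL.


LEFT JOIN keeps every row from enrollments (the left table); where course_id has no match in courses, the course columns become NULL. Walk through each enrollment:
  - enrollment 1 (Dana): course_id=NULL, no match -> kept with NULL
  - enrollment 2 (Yara): course_id=1 -> matches Statistics
  - enrollment 3 (Fiona): course_id=NULL, no match -> kept with NULL
  - enrollment 4 (Hank): course_id=6 -> matches Discrete Math
All 4 rows appear; 2 have NULL course.

SQL:
SELECT a.student, b.title AS course
FROM enrollments a
LEFT JOIN courses b ON a.course_id = b.id

Result:
student | course       
--------+--------------
Dana    | NULL         
Yara    | Statistics   
Fiona   | NULL         
Hank    | Discrete Math


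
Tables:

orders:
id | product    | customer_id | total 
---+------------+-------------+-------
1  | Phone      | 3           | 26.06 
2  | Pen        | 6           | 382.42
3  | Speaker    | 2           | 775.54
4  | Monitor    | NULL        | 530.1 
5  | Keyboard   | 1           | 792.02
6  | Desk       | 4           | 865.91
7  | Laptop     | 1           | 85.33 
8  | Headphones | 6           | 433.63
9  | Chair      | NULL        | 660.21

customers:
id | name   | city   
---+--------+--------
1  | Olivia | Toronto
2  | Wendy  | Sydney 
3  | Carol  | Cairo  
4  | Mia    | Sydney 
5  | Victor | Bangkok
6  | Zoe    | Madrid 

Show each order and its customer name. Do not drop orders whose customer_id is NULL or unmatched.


LEFT JOIN keeps every row from orders (the left table); where customer_id has no match in customers, the customer columns become NULL. Walk through each order:
  - order 1 (Phone): customer_id=3 -> matches Carol
  - order 2 (Pen): customer_id=6 -> matches Zoe
  - order 3 (Speaker): customer_id=2 -> matches Wendy
  - order 4 (Monitor): customer_id=NULL, no match -> kept with NULL
  - order 5 (Keyboard): customer_id=1 -> matches Olivia
  - order 6 (Desk): customer_id=4 -> matches Mia
  - order 7 (Laptop): customer_id=1 -> matches Olivia
  - order 8 (Headphones): customer_id=6 -> matches Zoe
  - order 9 (Chair): customer_id=NULL, no match -> kept with NULL
All 9 rows appear; 2 have NULL customer.

SQL:
SELECT a.product, b.name AS customer
FROM orders a
LEFT JOIN customers b ON a.customer_id = b.id

Result:
product    | customer
-----------+---------
Phone      | Carol   
Pen        | Zoe     
Speaker    | Wendy   
Monitor    | NULL    
Keyboard   | Olivia  
Desk       | Mia     
Laptop     | Olivia  
Headphones | Zoe     
Chair      | NULL    


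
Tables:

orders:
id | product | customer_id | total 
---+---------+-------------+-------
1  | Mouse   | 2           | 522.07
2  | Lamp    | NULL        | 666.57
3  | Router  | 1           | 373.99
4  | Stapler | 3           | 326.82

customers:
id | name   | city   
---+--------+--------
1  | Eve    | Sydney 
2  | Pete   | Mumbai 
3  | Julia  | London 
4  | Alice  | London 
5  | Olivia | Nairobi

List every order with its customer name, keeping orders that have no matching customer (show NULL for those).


LEFT JOIN keeps every row from orders (the left table); where customer_id has no match in customers, the customer columns become NULL. Walk through each order:
  - order 1 (Mouse): customer_id=2 -> matches Pete
  - order 2 (Lamp): customer_id=NULL, no match -> kept with NULL
  - order 3 (Router): customer_id=1 -> matches Eve
  - order 4 (Stapler): customer_id=3 -> matches Julia
All 4 rows appear; 1 has NULL customer.

SQL:
SELECT a.product, b.name AS customer
FROM orders a
LEFT JOIN customers b ON a.customer_id = b.id

Result:
product | customer
--------+---------
Mouse   | Pete    
Lamp    | NULL    
Router  | Eve     
Stapler | Julia   


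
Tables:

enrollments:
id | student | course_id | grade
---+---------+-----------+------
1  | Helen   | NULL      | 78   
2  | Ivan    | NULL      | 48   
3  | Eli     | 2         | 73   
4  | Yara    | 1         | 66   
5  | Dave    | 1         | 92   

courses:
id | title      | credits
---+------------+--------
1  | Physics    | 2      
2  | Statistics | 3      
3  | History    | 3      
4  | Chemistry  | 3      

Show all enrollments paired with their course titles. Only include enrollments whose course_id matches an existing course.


INNER JOIN keeps only enrollments rows whose course_id matches an id in courses. Walk through each enrollment:
  - enrollment 1 (Helen): course_id=NULL, no match -> dropped
  - enrollment 2 (Ivan): course_id=NULL, no match -> dropped
  - enrollment 3 (Eli): course_id=2 -> matches Statistics
  - enrollment 4 (Yara): course_id=1 -> matches Physics
  - enrollment 5 (Dave): course_id=1 -> matches Physics
So 2 of 5 rows are dropped.

SQL:
SELECT a.student, b.title AS course
FROM enrollments a
INNER JOIN courses b ON a.course_id = b.id

Result:
student | course    
--------+-----------
Eli     | Statistics
Yara    | Physics   
Dave    | Physics   


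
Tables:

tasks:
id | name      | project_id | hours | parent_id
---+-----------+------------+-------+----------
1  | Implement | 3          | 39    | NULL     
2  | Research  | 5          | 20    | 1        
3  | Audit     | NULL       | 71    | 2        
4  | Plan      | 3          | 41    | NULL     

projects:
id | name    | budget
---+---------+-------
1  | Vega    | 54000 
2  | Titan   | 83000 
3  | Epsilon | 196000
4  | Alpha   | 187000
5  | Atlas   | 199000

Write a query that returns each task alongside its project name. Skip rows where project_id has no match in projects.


INNER JOIN keeps only tasks rows whose project_id matches an id in projects. Walk through each task:
  - task 1 (Implement): project_id=3 -> matches Epsilon
  - task 2 (Research): project_id=5 -> matches Atlas
  - task 3 (Audit): project_id=NULL, no match -> dropped
  - task 4 (Plan): project_id=3 -> matches Epsilon
So 1 of 4 rows is dropped.

SQL:
SELECT a.name, b.name AS project
FROM tasks a
INNER JOIN projects b ON a.project_id = b.id

Result:
name      | project
----------+--------
Implement | Epsilon
Research  | Atlas  
Plan      | Epsilon


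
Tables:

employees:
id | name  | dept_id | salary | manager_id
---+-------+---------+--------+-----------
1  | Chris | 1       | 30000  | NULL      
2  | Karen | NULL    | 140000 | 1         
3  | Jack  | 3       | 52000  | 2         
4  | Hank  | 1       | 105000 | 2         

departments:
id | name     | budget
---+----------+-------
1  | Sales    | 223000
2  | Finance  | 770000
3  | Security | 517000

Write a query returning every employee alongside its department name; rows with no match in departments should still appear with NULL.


LEFT JOIN keeps every row from employees (the left table); where dept_id has no match in departments, the department columns become NULL. Walk through each employee:
  - employee 1 (Chris): dept_id=1 -> matches Sales
  - employee 2 (Karen): dept_id=NULL, no match -> kept with NULL
  - employee 3 (Jack): dept_id=3 -> matches Security
  - employee 4 (Hank): dept_id=1 -> matches Sales
All 4 rows appear; 1 has NULL department.

SQL:
SELECT a.name, b.name AS department
FROM employees a
LEFT JOIN departments b ON a.dept_id = b.id

Result:
name  | department
------+-----------
Chris | Sales     
Karen | NULL      
Jack  | Security  
Hank  | Sales     


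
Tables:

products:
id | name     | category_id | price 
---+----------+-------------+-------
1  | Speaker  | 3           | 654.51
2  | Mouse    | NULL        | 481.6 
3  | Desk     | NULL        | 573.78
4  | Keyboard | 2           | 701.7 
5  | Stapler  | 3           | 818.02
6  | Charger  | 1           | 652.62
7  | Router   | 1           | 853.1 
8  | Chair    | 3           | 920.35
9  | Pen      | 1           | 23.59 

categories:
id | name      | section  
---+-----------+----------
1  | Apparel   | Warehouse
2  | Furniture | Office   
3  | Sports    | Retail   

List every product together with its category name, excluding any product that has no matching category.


INNER JOIN keeps only products rows whose category_id matches an id in categories. Walk through each product:
  - product 1 (Speaker): category_id=3 -> matches Sports
  - product 2 (Mouse): category_id=NULL, no match -> dropped
  - product 3 (Desk): category_id=NULL, no match -> dropped
  - product 4 (Keyboard): category_id=2 -> matches Furniture
  - product 5 (Stapler): category_id=3 -> matches Sports
  - product 6 (Charger): category_id=1 -> matches Apparel
  - product 7 (Router): category_id=1 -> matches Apparel
  - product 8 (Chair): category_id=3 -> matches Sports
  - product 9 (Pen): category_id=1 -> matches Apparel
So 2 of 9 rows are dropped.

SQL:
SELECT a.name, b.name AS category
FROM products a
INNER JOIN categories b ON a.category_id = b.id

Result:
name     | category 
---------+----------
Speaker  | Sports   
Keyboard | Furniture
Stapler  | Sports   
Charger  | Apparel  
Router   | Apparel  
Chair    | Sports   
Pen      | Apparel  


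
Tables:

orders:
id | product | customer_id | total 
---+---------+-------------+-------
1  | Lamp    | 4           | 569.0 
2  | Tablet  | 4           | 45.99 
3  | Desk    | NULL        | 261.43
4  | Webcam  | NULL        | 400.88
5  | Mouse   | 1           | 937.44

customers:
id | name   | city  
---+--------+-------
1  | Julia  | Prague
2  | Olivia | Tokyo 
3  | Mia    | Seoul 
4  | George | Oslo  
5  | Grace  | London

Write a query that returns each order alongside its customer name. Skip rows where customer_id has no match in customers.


INNER JOIN keeps only orders rows whose customer_id matches an id in customers. Walk through each order:
  - order 1 (Lamp): customer_id=4 -> matches George
  - order 2 (Tablet): customer_id=4 -> matches George
  - order 3 (Desk): customer_id=NULL, no match -> dropped
  - order 4 (Webcam): customer_id=NULL, no match -> dropped
  - order 5 (Mouse): customer_id=1 -> matches Julia
So 2 of 5 rows are dropped.

SQL:
SELECT a.product, b.name AS customer
FROM orders a
INNER JOIN customers b ON a.customer_id = b.id

Result:
product | customer
--------+---------
Lamp    | George  
Tablet  | George  
Mouse   | Julia   


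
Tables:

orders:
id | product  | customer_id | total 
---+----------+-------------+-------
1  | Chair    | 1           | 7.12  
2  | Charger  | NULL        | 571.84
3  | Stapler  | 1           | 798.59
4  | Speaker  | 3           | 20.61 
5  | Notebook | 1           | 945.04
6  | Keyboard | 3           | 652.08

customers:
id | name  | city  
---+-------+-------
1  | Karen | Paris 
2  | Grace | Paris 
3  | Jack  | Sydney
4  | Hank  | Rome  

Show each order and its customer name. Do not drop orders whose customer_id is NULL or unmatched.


LEFT JOIN keeps every row from orders (the left table); where customer_id has no match in customers, the customer columns become NULL. Walk through each order:
  - order 1 (Chair): customer_id=1 -> matches Karen
  - order 2 (Charger): customer_id=NULL, no match -> kept with NULL
  - order 3 (Stapler): customer_id=1 -> matches Karen
  - order 4 (Speaker): customer_id=3 -> matches Jack
  - order 5 (Notebook): customer_id=1 -> matches Karen
  - order 6 (Keyboard): customer_id=3 -> matches Jack
All 6 rows appear; 1 has NULL customer.

SQL:
SELECT a.product, b.name AS customer
FROM orders a
LEFT JOIN customers b ON a.customer_id = b.id

Result:
product  | customer
---------+---------
Chair    | Karen   
Charger  | NULL    
Stapler  | Karen   
Speaker  | Jack    
Notebook | Karen   
Keyboard | Jack    


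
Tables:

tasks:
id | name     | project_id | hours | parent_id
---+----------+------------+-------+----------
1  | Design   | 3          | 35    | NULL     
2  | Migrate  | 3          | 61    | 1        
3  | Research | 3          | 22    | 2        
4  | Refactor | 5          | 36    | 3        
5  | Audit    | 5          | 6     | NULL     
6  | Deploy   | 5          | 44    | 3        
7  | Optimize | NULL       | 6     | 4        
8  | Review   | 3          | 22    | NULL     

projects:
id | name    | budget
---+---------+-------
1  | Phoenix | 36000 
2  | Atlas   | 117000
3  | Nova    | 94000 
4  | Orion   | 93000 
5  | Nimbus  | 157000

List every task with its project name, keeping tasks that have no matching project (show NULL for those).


LEFT JOIN keeps every row from tasks (the left table); where project_id has no match in projects, the project columns become NULL. Walk through each task:
  - task 1 (Design): project_id=3 -> matches Nova
  - task 2 (Migrate): project_id=3 -> matches Nova
  - task 3 (Research): project_id=3 -> matches Nova
  - task 4 (Refactor): project_id=5 -> matches Nimbus
  - task 5 (Audit): project_id=5 -> matches Nimbus
  - task 6 (Deploy): project_id=5 -> matches Nimbus
  - task 7 (Optimize): project_id=NULL, no match -> kept with NULL
  - task 8 (Review): project_id=3 -> matches Nova
All 8 rows appear; 1 has NULL project.

SQL:
SELECT a.name, b.name AS project
FROM tasks a
LEFT JOIN projects b ON a.project_id = b.id

Result:
name     | project
---------+--------
Design   | Nova   
Migrate  | Nova   
Research | Nova   
Refactor | Nimbus 
Audit    | Nimbus 
Deploy   | Nimbus 
Optimize | NULL   
Review   | Nova   


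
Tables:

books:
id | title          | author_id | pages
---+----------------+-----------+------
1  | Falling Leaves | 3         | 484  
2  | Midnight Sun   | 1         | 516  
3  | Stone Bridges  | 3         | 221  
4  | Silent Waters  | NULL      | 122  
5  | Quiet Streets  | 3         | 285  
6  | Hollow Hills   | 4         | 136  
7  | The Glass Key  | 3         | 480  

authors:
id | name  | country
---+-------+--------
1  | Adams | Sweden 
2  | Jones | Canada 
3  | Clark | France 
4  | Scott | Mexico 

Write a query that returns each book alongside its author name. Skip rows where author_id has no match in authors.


INNER JOIN keeps only books rows whose author_id matches an id in authors. Walk through each book:
  - book 1 (Falling Leaves): author_id=3 -> matches Clark
  - book 2 (Midnight Sun): author_id=1 -> matches Adams
  - book 3 (Stone Bridges): author_id=3 -> matches Clark
  - book 4 (Silent Waters): author_id=NULL, no match -> dropped
  - book 5 (Quiet Streets): author_id=3 -> matches Clark
  - book 6 (Hollow Hills): author_id=4 -> matches Scott
  - book 7 (The Glass Key): author_id=3 -> matches Clark
So 1 of 7 rows is dropped.

SQL:
SELECT a.title, b.name AS author
FROM books a
INNER JOIN authors b ON a.author_id = b.id

Result:
title          | author
---------------+-------
Falling Leaves | Clark 
Midnight Sun   | Adams 
Stone Bridges  | Clark 
Quiet Streets  | Clark 
Hollow Hills   | Scott 
The Glass Key  | Clark 


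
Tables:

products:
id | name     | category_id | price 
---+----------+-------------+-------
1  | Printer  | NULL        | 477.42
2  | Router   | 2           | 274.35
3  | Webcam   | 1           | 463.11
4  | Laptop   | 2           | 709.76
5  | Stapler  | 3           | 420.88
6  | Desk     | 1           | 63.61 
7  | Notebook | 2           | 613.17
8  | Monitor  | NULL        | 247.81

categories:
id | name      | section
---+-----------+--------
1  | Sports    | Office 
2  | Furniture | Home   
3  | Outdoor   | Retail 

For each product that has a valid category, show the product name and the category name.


INNER JOIN keeps only products rows whose category_id matches an id in categories. Walk through each product:
  - product 1 (Printer): category_id=NULL, no match -> dropped
  - product 2 (Router): category_id=2 -> matches Furniture
  - product 3 (Webcam): category_id=1 -> matches Sports
  - product 4 (Laptop): category_id=2 -> matches Furniture
  - product 5 (Stapler): category_id=3 -> matches Outdoor
  - product 6 (Desk): category_id=1 -> matches Sports
  - product 7 (Notebook): category_id=2 -> matches Furniture
  - product 8 (Monitor): category_id=NULL, no match -> dropped
So 2 of 8 rows are dropped.

SQL:
SELECT a.name, b.name AS category
FROM products a
INNER JOIN categories b ON a.category_id = b.id

Result:
name     | category 
---------+----------
Router   | Furniture
Webcam   | Sports   
Laptop   | Furniture
Stapler  | Outdoor  
Desk     | Sports   
Notebook | Furniture


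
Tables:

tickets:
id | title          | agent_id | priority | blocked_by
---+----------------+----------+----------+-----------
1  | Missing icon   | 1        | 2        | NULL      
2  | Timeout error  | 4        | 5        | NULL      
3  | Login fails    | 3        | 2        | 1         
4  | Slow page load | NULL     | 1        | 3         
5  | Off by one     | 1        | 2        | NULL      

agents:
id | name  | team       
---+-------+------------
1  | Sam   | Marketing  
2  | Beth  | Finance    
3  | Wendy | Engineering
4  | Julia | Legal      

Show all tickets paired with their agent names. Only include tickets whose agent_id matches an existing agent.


INNER JOIN keeps only tickets rows whose agent_id matches an id in agents. Walk through each ticket:
  - ticket 1 (Missing icon): agent_id=1 -> matches Sam
  - ticket 2 (Timeout error): agent_id=4 -> matches Julia
  - ticket 3 (Login fails): agent_id=3 -> matches Wendy
  - ticket 4 (Slow page load): agent_id=NULL, no match -> dropped
  - ticket 5 (Off by one): agent_id=1 -> matches Sam
So 1 of 5 rows is dropped.

SQL:
SELECT a.title, b.name AS agent
FROM tickets a
INNER JOIN agents b ON a.agent_id = b.id

Result:
title         | agent
--------------+------
Missing icon  | Sam  
Timeout error | Julia
Login fails   | Wendy
Off by one    | Sam  


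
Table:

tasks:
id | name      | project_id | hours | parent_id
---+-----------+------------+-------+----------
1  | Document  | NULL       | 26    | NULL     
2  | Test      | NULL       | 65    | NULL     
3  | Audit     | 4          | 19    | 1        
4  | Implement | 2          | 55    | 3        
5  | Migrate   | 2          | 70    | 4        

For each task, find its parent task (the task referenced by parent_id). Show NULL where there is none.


This is a self-join: tasks is joined to a second copy of itself, matching each row's parent_id to another row's id. Use LEFT JOIN so rows with parent_id=NULL are kept.
  - task 1 (Document): parent_id=NULL -> NULL
  - task 2 (Test): parent_id=NULL -> NULL
  - task 3 (Audit): parent_id=1 -> Document
  - task 4 (Implement): parent_id=3 -> Audit
  - task 5 (Migrate): parent_id=4 -> Implement

SQL:
SELECT a.name AS item, b.name AS parent
FROM tasks a
LEFT JOIN tasks b ON a.parent_id = b.id

Result:
item      | parent   
----------+----------
Document  | NULL     
Test      | NULL     
Audit     | Document 
Implement | Audit    
Migrate   | Implement


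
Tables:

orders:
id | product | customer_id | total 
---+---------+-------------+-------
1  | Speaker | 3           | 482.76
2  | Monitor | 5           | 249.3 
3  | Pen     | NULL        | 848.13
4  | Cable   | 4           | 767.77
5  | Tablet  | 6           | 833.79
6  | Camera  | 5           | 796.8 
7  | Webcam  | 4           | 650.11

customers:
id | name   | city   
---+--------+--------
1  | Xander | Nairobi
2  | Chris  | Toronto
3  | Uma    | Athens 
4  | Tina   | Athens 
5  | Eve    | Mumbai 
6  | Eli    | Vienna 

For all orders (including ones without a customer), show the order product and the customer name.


LEFT JOIN keeps every row from orders (the left table); where customer_id has no match in customers, the customer columns become NULL. Walk through each order:
  - order 1 (Speaker): customer_id=3 -> matches Uma
  - order 2 (Monitor): customer_id=5 -> matches Eve
  - order 3 (Pen): customer_id=NULL, no match -> kept with NULL
  - order 4 (Cable): customer_id=4 -> matches Tina
  - order 5 (Tablet): customer_id=6 -> matches Eli
  - order 6 (Camera): customer_id=5 -> matches Eve
  - order 7 (Webcam): customer_id=4 -> matches Tina
All 7 rows appear; 1 has NULL customer.

SQL:
SELECT a.product, b.name AS customer
FROM orders a
LEFT JOIN customers b ON a.customer_id = b.id

Result:
product | customer
--------+---------
Speaker | Uma     
Monitor | Eve     
Pen     | NULL    
Cable   | Tina    
Tablet  | Eli     
Camera  | Eve     
Webcam  | Tina    


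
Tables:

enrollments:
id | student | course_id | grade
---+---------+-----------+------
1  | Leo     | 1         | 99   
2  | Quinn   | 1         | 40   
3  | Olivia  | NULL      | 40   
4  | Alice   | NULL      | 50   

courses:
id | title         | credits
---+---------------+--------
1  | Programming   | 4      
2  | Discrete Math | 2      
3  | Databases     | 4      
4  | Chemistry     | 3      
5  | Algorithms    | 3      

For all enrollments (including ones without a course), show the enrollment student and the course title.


LEFT JOIN keeps every row from enrollments (the left table); where course_id has no match in courses, the course columns become NULL. Walk through each enrollment:
  - enrollment 1 (Leo): course_id=1 -> matches Programming
  - enrollment 2 (Quinn): course_id=1 -> matches Programming
  - enrollment 3 (Olivia): course_id=NULL, no match -> kept with NULL
  - enrollment 4 (Alice): course_id=NULL, no match -> kept with NULL
All 4 rows appear; 2 have NULL course.

SQL:
SELECT a.student, b.title AS course
FROM enrollments a
LEFT JOIN courses b ON a.course_id = b.id

Result:
student | course     
--------+------------
Leo     | Programming
Quinn   | Programming
Olivia  | NULL       
Alice   | NULL       


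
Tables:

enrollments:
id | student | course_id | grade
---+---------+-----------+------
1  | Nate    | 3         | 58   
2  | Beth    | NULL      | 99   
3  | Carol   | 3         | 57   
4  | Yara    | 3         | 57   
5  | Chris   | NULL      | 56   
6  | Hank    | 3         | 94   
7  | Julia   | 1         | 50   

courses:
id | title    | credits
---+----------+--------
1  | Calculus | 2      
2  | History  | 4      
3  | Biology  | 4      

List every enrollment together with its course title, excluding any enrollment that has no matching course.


INNER JOIN keeps only enrollments rows whose course_id matches an id in courses. Walk through each enrollment:
  - enrollment 1 (Nate): course_id=3 -> matches Biology
  - enrollment 2 (Beth): course_id=NULL, no match -> dropped
  - enrollment 3 (Carol): course_id=3 -> matches Biology
  - enrollment 4 (Yara): course_id=3 -> matches Biology
  - enrollment 5 (Chris): course_id=NULL, no match -> dropped
  - enrollment 6 (Hank): course_id=3 -> matches Biology
  - enrollment 7 (Julia): course_id=1 -> matches Calculus
So 2 of 7 rows are dropped.

SQL:
SELECT a.student, b.title AS course
FROM enrollments a
INNER JOIN courses b ON a.course_id = b.id

Result:
student | course  
--------+---------
Nate    | Biology 
Carol   | Biology 
Yara    | Biology 
Hank    | Biology 
Julia   | Calculus
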